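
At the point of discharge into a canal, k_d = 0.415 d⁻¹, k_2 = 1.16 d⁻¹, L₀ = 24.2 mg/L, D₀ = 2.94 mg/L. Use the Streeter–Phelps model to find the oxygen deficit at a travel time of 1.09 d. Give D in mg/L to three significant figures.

k_d L₀/(k_2−k_d) = 0.415×24.2/(1.16−0.415) = 10.04/0.7450 = 13.48 mg/L.
e^(−k_d t) = e^(−0.415×1.090) = 0.6361; e^(−k_2 t) = e^(−1.16×1.090) = 0.2824.
D = 13.48 × (0.6361 − 0.2824) + 2.94 × 0.2824 = 4.768 + 0.8303 = 5.599 mg/L.

D ≈ 5.60 mg/L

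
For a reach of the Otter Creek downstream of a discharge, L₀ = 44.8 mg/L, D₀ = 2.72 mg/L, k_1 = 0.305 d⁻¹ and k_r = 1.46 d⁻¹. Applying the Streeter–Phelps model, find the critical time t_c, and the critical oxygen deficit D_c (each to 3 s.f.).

t_c ≈ 1.13 d; D_c ≈ 6.63 mg/L

With k_r/k_1 = 4.787 and 1 − D₀(k_r−k_1)/(k_1 L₀) = 0.7701,
t_c = ln(4.787 × 0.7701) / (1.46 − 0.305) = ln(3.686) / 1.155 = 1.305/1.155 = 1.130 d.
D_c = (k_1/k_r) L₀ e^(−k_1 t_c) = (0.305/1.46) × 44.8 × e^(−0.305×1.130) = 0.2089 × 44.8 × 0.7086 = 6.631 mg/L.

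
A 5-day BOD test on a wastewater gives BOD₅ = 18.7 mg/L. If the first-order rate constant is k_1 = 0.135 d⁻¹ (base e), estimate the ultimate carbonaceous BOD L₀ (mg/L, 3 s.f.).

BOD₅ = L₀(1 − e^(−5k_1)) ⇒ L₀ = BOD₅ / (1 − e^(−5×0.135))
= 18.7 / (1 − 0.5092) = 18.7 / 0.4908 = 38.10 mg/L.

L₀ ≈ 38.1 mg/L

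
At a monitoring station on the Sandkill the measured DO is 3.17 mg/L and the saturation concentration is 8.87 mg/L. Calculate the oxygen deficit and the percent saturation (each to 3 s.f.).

D = C_s − C = 8.87 − 3.17 = 5.70 mg/L.
% saturation = 3.17/8.87 × 100 = 35.7 %.

D ≈ 5.70 mg/L; 35.7 % saturation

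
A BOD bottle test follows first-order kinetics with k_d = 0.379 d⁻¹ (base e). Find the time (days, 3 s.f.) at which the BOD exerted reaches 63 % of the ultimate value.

y/L₀ = 1 − e^(−k_d t) = 0.63 ⇒ e^(−k_d t) = 0.370
t = −ln(0.370) / 0.379 = 0.9943 / 0.379 = 2.623 d.

t ≈ 2.62 d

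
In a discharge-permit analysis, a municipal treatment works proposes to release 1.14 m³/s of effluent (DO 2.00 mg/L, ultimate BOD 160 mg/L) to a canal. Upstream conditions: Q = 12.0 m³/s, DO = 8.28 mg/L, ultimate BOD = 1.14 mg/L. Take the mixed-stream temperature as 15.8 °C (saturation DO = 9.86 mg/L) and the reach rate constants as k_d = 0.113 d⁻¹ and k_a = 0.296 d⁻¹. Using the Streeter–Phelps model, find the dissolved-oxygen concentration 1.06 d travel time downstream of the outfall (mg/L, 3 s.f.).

Mixed DO = (12.0×8.28 + 1.14×2.00)/(12.0+1.14) = 101.6/13.14 = 7.735 mg/L.
Mixed L₀ = (12.0×1.14 + 1.14×160)/(13.14) = 196.1/13.14 = 14.92 mg/L.
Initial deficit D₀ = C_s − DO₀ = 9.86 − 7.735 = 2.125 mg/L.
D(1.06) = [0.113×14.92/(0.296−0.113)](e^(−0.113×1.06) − e^(−0.296×1.06)) + 2.125 e^(−0.296×1.06)
= 9.214 × (0.8871 − 0.7307) + 2.125 × 0.7307 = 2.994 mg/L.
DO = 9.86 − 2.994 = 6.866 mg/L.

DO ≈ 6.87 mg/L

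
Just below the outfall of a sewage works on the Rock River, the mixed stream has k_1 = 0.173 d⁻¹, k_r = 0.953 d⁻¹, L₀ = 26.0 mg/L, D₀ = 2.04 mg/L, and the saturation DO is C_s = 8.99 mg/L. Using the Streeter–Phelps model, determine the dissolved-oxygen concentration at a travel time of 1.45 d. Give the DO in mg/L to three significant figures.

k_1 L₀/(k_r−k_1) = 0.173×26.0/(0.953−0.173) = 4.498/0.7800 = 5.767 mg/L.
e^(−k_1 t) = e^(−0.173×1.450) = 0.7781; e^(−k_r t) = e^(−0.953×1.450) = 0.2511.
D = 5.767 × (0.7781 − 0.2511) + 2.04 × 0.2511 = 3.039 + 0.5123 = 3.551 mg/L.
DO = C_s − D = 8.99 − 3.551 = 5.439 mg/L.

DO ≈ 5.44 mg/L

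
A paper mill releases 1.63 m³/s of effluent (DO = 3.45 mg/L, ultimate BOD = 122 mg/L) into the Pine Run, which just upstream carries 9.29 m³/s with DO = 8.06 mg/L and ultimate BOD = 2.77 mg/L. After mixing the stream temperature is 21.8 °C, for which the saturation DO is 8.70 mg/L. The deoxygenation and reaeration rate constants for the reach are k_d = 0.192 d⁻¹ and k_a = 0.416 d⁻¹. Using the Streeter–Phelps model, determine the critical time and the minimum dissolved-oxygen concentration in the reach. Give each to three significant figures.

t_c ≈ 3.10 d; minimum DO ≈ 3.47 mg/L

Mixed DO = (9.29×8.06 + 1.63×3.45)/(9.29+1.63) = 80.50/10.92 = 7.372 mg/L.
Mixed L₀ = (9.29×2.77 + 1.63×122)/(10.92) = 224.6/10.92 = 20.57 mg/L.
Initial deficit D₀ = C_s − DO₀ = 8.70 − 7.372 = 1.328 mg/L.
t_c = (1/0.2240) ln[(0.416/0.192)(1 − 1.328×0.2240/(0.192×20.57))] = 4.464 × ln(2.003) = 3.102 d.
D_c = (0.192/0.416) × 20.57 × e^(−0.192×3.102) = 0.4615 × 20.57 × 0.5512 = 5.233 mg/L.
Minimum DO = 8.70 − 5.233 = 3.467 mg/L.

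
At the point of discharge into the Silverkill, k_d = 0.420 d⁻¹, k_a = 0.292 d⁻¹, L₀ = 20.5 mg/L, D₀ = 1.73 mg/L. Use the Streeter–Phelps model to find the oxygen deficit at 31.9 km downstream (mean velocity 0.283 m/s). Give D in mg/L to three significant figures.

Travel time t = x/v = 31.9 km / (0.283 m/s) = 31900 m / 0.283 m/s = 112700 s = 1.305 d.
k_d L₀/(k_a−k_d) = 0.420×20.5/(0.292−0.420) = 8.610/-0.1280 = -67.27 mg/L.
e^(−k_d t) = e^(−0.420×1.305) = 0.5781; e^(−k_a t) = e^(−0.292×1.305) = 0.6832.
D = -67.27 × (0.5781 − 0.6832) + 1.73 × 0.6832 = 7.068 + 1.182 = 8.250 mg/L.

D ≈ 8.25 mg/L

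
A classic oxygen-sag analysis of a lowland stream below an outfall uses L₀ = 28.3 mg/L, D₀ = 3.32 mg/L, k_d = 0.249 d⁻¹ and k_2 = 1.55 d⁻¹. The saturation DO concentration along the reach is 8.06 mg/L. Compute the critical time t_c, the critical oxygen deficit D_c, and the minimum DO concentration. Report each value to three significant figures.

t_c = [1/(k_2−k_d)] ln[(k_2/k_d)(1 − D₀(k_2−k_d)/(k_d L₀))]
= [1/(1.55−0.249)] ln[(1.55/0.249)(1 − 3.32×1.301/(0.249×28.3))]
= (1/1.301) ln[6.225 × 0.3870] = 0.7686 × ln(2.409) = 0.7686 × 0.8793 = 0.6759 d.
L(t_c) = L₀ e^(−k_d t_c) = 28.3 × 0.8451 = 23.92 mg/L, and at the critical point k_2 D_c = k_d L, so D_c = (0.249/1.55) × 23.92 = 3.842 mg/L.
Minimum DO = C_s − D_c = 8.06 − 3.842 = 4.218 mg/L.

t_c ≈ 0.676 d; D_c ≈ 3.84 mg/L; min DO ≈ 4.22 mg/L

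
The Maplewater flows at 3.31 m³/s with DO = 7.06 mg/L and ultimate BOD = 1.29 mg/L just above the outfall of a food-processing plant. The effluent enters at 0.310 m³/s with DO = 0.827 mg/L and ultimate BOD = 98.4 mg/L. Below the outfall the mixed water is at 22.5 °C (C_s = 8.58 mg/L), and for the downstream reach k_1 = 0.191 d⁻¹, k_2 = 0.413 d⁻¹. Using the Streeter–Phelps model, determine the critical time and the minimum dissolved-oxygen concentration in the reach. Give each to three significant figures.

t_c ≈ 2.19 d; minimum DO ≈ 5.65 mg/L

Mixed DO = (3.31×7.06 + 0.310×0.827)/(3.31+0.310) = 23.62/3.620 = 6.526 mg/L.
Mixed L₀ = (3.31×1.29 + 0.310×98.4)/(3.620) = 34.77/3.620 = 9.606 mg/L.
Initial deficit D₀ = C_s − DO₀ = 8.58 − 6.526 = 2.054 mg/L.
t_c = (1/0.2220) ln[(0.413/0.191)(1 − 2.054×0.2220/(0.191×9.606))] = 4.505 × ln(1.625) = 2.187 d.
D_c = (0.191/0.413) × 9.606 × e^(−0.191×2.187) = 0.4625 × 9.606 × 0.6586 = 2.926 mg/L.
Minimum DO = 8.58 − 2.926 = 5.654 mg/L.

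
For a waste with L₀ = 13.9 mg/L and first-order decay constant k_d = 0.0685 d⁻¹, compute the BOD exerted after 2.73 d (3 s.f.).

y ≈ 2.37 mg/L

y_t = L₀(1 − e^(−k_d t)) = 13.9 × (1 − e^(−0.0685×2.73))
= 13.9 × (1 − 0.8294) = 13.9 × 0.1706 = 2.371 mg/L.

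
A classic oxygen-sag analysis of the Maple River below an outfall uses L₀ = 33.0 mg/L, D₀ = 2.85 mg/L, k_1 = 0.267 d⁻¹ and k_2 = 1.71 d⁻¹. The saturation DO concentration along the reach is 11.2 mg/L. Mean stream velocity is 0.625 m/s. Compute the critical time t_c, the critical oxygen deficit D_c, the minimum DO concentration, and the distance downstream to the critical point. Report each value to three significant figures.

t_c ≈ 0.851 d; D_c ≈ 4.11 mg/L; min DO ≈ 7.09 mg/L; x_c ≈ 46.0 km

With k_2/k_1 = 6.404 and 1 − D₀(k_2−k_1)/(k_1 L₀) = 0.5332,
t_c = ln(6.404 × 0.5332) / (1.71 − 0.267) = ln(3.415) / 1.443 = 1.228/1.443 = 0.8512 d.
D_c = (k_1/k_2) L₀ e^(−k_1 t_c) = (0.267/1.71) × 33.0 × e^(−0.267×0.8512) = 0.1561 × 33.0 × 0.7967 = 4.105 mg/L.
Minimum DO = C_s − D_c = 11.2 − 4.105 = 7.095 mg/L.
x_c = v t_c = 0.625 m/s × 0.8512 d × 86400 s/d = 45960 m ≈ 46.0 km.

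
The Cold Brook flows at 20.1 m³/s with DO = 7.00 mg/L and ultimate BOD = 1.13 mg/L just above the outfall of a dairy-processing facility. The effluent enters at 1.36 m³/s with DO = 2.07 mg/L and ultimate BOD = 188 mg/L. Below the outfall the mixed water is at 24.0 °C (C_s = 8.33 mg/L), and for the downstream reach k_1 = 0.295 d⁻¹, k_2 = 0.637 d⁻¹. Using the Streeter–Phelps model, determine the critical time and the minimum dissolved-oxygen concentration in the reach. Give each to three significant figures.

Mixed DO = (20.1×7.00 + 1.36×2.07)/(20.1+1.36) = 143.5/21.46 = 6.688 mg/L.
Mixed L₀ = (20.1×1.13 + 1.36×188)/(21.46) = 278.4/21.46 = 12.97 mg/L.
Initial deficit D₀ = C_s − DO₀ = 8.33 − 6.688 = 1.642 mg/L.
t_c = (1/0.3420) ln[(0.637/0.295)(1 − 1.642×0.3420/(0.295×12.97))] = 2.924 × ln(1.842) = 1.787 d.
D_c = (0.295/0.637) × 12.97 × e^(−0.295×1.787) = 0.4631 × 12.97 × 0.5903 = 3.547 mg/L.
Minimum DO = 8.33 − 3.547 = 4.783 mg/L.

t_c ≈ 1.79 d; minimum DO ≈ 4.78 mg/L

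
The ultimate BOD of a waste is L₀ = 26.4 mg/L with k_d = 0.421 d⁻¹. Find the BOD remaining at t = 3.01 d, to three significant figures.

L ≈ 7.43 mg/L

L_t = L₀ e^(−k_d t) = 26.4 × e^(−0.421×3.01) = 26.4 × 0.2816 = 7.435 mg/L.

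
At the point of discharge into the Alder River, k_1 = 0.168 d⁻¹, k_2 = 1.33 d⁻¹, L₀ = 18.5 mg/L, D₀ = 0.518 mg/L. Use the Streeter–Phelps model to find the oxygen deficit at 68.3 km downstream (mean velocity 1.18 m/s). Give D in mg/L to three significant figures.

Travel time t = x/v = 68.3 km / (1.18 m/s) = 68300 m / 1.18 m/s = 57880 s = 0.6699 d.
k_1 L₀/(k_2−k_1) = 0.168×18.5/(1.33−0.168) = 3.108/1.162 = 2.675 mg/L.
e^(−k_1 t) = e^(−0.168×0.6699) = 0.8936; e^(−k_2 t) = e^(−1.33×0.6699) = 0.4102.
D = 2.675 × (0.8936 − 0.4102) + 0.518 × 0.4102 = 1.293 + 0.2125 = 1.505 mg/L.

D ≈ 1.51 mg/L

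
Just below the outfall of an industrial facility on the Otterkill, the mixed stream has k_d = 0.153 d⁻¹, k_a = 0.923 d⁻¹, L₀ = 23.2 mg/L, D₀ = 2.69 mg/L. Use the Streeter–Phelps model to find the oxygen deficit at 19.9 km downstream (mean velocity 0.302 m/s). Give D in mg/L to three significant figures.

D ≈ 3.15 mg/L

Travel time t = x/v = 19.9 km / (0.302 m/s) = 19900 m / 0.302 m/s = 65890 s = 0.7627 d.
k_d L₀/(k_a−k_d) = 0.153×23.2/(0.923−0.153) = 3.550/0.7700 = 4.610 mg/L.
e^(−k_d t) = e^(−0.153×0.7627) = 0.8899; e^(−k_a t) = e^(−0.923×0.7627) = 0.4946.
D = 4.610 × (0.8899 − 0.4946) + 2.69 × 0.4946 = 1.822 + 1.331 = 3.153 mg/L.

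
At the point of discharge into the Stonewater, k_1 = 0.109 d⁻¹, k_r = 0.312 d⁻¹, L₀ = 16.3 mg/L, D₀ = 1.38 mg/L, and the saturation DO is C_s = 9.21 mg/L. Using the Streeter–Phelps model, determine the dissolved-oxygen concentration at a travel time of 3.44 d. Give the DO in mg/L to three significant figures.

DO ≈ 5.71 mg/L

k_1 L₀/(k_r−k_1) = 0.109×16.3/(0.312−0.109) = 1.777/0.2030 = 8.752 mg/L.
e^(−k_1 t) = e^(−0.109×3.440) = 0.6873; e^(−k_r t) = e^(−0.312×3.440) = 0.3419.
D = 8.752 × (0.6873 − 0.3419) + 1.38 × 0.3419 = 3.023 + 0.4718 = 3.495 mg/L.
DO = C_s − D = 9.21 − 3.495 = 5.715 mg/L.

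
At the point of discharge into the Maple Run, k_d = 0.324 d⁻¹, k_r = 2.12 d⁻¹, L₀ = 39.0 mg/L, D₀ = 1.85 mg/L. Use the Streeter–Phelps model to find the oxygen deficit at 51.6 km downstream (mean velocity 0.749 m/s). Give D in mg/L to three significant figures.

D ≈ 4.48 mg/L

Travel time t = x/v = 51.6 km / (0.749 m/s) = 51600 m / 0.749 m/s = 68890 s = 0.7974 d.
k_d L₀/(k_r−k_d) = 0.324×39.0/(2.12−0.324) = 12.64/1.796 = 7.036 mg/L.
e^(−k_d t) = e^(−0.324×0.7974) = 0.7723; e^(−k_r t) = e^(−2.12×0.7974) = 0.1844.
D = 7.036 × (0.7723 − 0.1844) + 1.85 × 0.1844 = 4.136 + 0.3412 = 4.477 mg/L.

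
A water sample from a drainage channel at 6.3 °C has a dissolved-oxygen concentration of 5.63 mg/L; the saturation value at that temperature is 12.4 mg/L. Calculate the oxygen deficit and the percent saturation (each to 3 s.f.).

D = C_s − C = 12.4 − 5.63 = 6.77 mg/L.
% saturation = 5.63/12.4 × 100 = 45.4 %.

D ≈ 6.77 mg/L; 45.4 % saturation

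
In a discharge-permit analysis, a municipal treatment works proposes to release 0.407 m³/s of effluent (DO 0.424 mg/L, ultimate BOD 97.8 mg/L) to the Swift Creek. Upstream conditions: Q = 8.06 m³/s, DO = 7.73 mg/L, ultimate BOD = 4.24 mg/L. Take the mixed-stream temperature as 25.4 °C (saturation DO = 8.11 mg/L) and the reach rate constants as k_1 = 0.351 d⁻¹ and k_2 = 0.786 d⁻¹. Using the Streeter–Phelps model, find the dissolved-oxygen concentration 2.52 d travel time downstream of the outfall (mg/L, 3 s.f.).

Mixed DO = (8.06×7.73 + 0.407×0.424)/(8.06+0.407) = 62.48/8.467 = 7.379 mg/L.
Mixed L₀ = (8.06×4.24 + 0.407×97.8)/(8.467) = 73.98/8.467 = 8.737 mg/L.
Initial deficit D₀ = C_s − DO₀ = 8.11 − 7.379 = 0.7312 mg/L.
D(2.52) = [0.351×8.737/(0.786−0.351)](e^(−0.351×2.52) − e^(−0.786×2.52)) + 0.7312 e^(−0.786×2.52)
= 7.050 × (0.4129 − 0.1380) + 0.7312 × 0.1380 = 2.039 mg/L.
DO = 8.11 − 2.039 = 6.071 mg/L.

DO ≈ 6.07 mg/L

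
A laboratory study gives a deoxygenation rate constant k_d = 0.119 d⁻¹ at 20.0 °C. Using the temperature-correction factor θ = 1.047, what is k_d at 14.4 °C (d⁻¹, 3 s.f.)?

k_d(T₂) = k_d(T₁) · θ^(T₂−T₁) = 0.119 × 1.047^(14.4−20.0)
= 0.119 × 1.047^-5.60 = 0.119 × 0.7732 = 0.09201 d⁻¹.

k_d ≈ 0.0920 d⁻¹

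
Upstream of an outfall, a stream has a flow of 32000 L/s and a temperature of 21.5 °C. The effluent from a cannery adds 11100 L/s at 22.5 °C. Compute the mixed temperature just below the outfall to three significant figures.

Flow-weighted mixing: C = (Q_r C_r + Q_w C_w)/(Q_r + Q_w)
= (32000×21.5 + 11100×22.5)/(32000 + 11100) = 937800/43100 = 21.76 °C.

21.8 °C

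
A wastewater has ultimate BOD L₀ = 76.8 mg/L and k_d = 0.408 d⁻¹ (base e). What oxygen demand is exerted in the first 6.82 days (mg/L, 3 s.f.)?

y_t = L₀(1 − e^(−k_d t)) = 76.8 × (1 − e^(−0.408×6.82))
= 76.8 × (1 − 0.06188) = 76.8 × 0.9381 = 72.05 mg/L.

y ≈ 72.0 mg/L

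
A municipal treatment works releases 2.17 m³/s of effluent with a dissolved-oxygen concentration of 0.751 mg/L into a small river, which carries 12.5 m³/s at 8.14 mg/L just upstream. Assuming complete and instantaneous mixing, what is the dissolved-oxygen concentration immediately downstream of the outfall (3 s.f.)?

7.05 mg/L

Flow-weighted mixing: C = (Q_r C_r + Q_w C_w)/(Q_r + Q_w)
= (12.5×8.14 + 2.17×0.751)/(12.5 + 2.17) = 103.4/14.67 = 7.047 mg/L.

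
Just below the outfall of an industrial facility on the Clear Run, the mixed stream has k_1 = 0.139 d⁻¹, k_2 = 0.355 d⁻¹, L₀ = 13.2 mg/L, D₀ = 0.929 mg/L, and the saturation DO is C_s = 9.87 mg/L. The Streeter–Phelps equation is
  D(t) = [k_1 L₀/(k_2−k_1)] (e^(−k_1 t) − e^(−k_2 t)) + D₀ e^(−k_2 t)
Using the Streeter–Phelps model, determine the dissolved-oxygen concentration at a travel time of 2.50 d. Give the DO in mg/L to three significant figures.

DO ≈ 6.98 mg/L

k_1 L₀/(k_2−k_1) = 0.139×13.2/(0.355−0.139) = 1.835/0.2160 = 8.494 mg/L.
e^(−k_1 t) = e^(−0.139×2.500) = 0.7065; e^(−k_2 t) = e^(−0.355×2.500) = 0.4117.
D = 8.494 × (0.7065 − 0.4117) + 0.929 × 0.4117 = 2.504 + 0.3825 = 2.886 mg/L.
DO = C_s − D = 9.87 − 2.886 = 6.984 mg/L.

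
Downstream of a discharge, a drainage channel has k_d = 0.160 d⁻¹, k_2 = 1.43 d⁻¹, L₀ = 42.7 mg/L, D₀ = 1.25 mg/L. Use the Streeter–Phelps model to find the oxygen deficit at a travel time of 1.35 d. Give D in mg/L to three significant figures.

D ≈ 3.74 mg/L

k_d L₀/(k_2−k_d) = 0.160×42.7/(1.43−0.160) = 6.832/1.270 = 5.380 mg/L.
e^(−k_d t) = e^(−0.160×1.350) = 0.8057; e^(−k_2 t) = e^(−1.43×1.350) = 0.1451.
D = 5.380 × (0.8057 − 0.1451) + 1.25 × 0.1451 = 3.554 + 0.1813 = 3.735 mg/L.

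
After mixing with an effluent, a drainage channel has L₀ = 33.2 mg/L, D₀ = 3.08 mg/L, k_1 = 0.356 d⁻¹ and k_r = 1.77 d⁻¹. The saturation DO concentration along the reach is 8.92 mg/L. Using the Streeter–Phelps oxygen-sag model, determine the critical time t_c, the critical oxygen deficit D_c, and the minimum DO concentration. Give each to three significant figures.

t_c = [1/(k_r−k_1)] ln[(k_r/k_1)(1 − D₀(k_r−k_1)/(k_1 L₀))]
= [1/(1.77−0.356)] ln[(1.77/0.356)(1 − 3.08×1.414/(0.356×33.2))]
= (1/1.414) ln[4.972 × 0.6315] = 0.7072 × ln(3.140) = 0.7072 × 1.144 = 0.8092 d.
D_c = (k_1/k_r) L₀ e^(−k_1 t_c) = (0.356/1.77) × 33.2 × e^(−0.356×0.8092) = 0.2011 × 33.2 × 0.7497 = 5.006 mg/L.
Minimum DO = C_s − D_c = 8.92 − 5.006 = 3.914 mg/L.

t_c ≈ 0.809 d; D_c ≈ 5.01 mg/L; min DO ≈ 3.91 mg/L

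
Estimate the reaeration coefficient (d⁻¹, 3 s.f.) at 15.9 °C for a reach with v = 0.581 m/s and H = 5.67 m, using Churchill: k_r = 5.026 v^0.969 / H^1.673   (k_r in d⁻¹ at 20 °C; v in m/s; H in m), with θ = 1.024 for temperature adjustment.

k_r ≈ 0.148 d⁻¹

k_r(20) = 5.026 × 0.581^0.969 / 5.67^1.673 = 5.026 × 0.5909 / 18.23 = 0.1629 d⁻¹.
k_r(15.9) = 0.1629 × 1.024^(15.9−20) = 0.1629 × 0.9073 = 0.1478 d⁻¹.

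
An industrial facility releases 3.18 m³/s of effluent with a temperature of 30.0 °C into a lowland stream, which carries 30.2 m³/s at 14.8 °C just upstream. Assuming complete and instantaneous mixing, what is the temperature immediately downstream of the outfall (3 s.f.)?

16.2 °C

Flow-weighted mixing: C = (Q_r C_r + Q_w C_w)/(Q_r + Q_w)
= (30.2×14.8 + 3.18×30.0)/(30.2 + 3.18) = 542.4/33.38 = 16.25 °C.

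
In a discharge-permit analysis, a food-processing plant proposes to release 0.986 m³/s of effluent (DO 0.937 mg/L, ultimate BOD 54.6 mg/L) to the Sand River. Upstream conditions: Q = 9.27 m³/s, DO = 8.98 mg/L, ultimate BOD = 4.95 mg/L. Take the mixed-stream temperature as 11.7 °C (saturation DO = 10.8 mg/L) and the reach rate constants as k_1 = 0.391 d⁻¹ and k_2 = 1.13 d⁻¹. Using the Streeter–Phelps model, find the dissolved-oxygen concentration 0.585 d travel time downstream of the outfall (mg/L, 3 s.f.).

Mixed DO = (9.27×8.98 + 0.986×0.937)/(9.27+0.986) = 84.17/10.26 = 8.207 mg/L.
Mixed L₀ = (9.27×4.95 + 0.986×54.6)/(10.26) = 99.72/10.26 = 9.723 mg/L.
Initial deficit D₀ = C_s − DO₀ = 10.8 − 8.207 = 2.593 mg/L.
D(0.585) = [0.391×9.723/(1.13−0.391)](e^(−0.391×0.585) − e^(−1.13×0.585)) + 2.593 e^(−1.13×0.585)
= 5.145 × (0.7955 − 0.5163) + 2.593 × 0.5163 = 2.775 mg/L.
DO = 10.8 − 2.775 = 8.025 mg/L.

DO ≈ 8.02 mg/L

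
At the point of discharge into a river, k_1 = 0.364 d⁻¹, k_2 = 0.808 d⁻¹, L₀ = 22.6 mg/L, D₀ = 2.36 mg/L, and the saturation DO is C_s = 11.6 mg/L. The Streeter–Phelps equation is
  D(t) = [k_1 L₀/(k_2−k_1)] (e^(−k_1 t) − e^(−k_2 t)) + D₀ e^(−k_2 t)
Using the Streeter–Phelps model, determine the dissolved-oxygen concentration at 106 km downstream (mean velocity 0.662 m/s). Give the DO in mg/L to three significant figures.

DO ≈ 5.78 mg/L

Travel time t = x/v = 106 km / (0.662 m/s) = 106000 m / 0.662 m/s = 160100 s = 1.853 d.
k_1 L₀/(k_2−k_1) = 0.364×22.6/(0.808−0.364) = 8.226/0.4440 = 18.53 mg/L.
e^(−k_1 t) = e^(−0.364×1.853) = 0.5094; e^(−k_2 t) = e^(−0.808×1.853) = 0.2237.
D = 18.53 × (0.5094 − 0.2237) + 2.36 × 0.2237 = 5.293 + 0.5279 = 5.821 mg/L.
DO = C_s − D = 11.6 − 5.821 = 5.779 mg/L.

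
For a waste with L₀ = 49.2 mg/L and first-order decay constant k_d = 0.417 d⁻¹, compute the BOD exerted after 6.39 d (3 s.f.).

y_t = L₀(1 − e^(−k_d t)) = 49.2 × (1 − e^(−0.417×6.39))
= 49.2 × (1 − 0.06963) = 49.2 × 0.9304 = 45.77 mg/L.

y ≈ 45.8 mg/L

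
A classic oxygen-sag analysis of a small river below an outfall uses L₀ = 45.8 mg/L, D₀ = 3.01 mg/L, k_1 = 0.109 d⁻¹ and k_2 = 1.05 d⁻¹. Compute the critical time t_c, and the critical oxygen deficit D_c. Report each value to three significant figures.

t_c ≈ 1.52 d; D_c ≈ 4.03 mg/L

With k_2/k_1 = 9.633 and 1 − D₀(k_2−k_1)/(k_1 L₀) = 0.4326,
t_c = ln(9.633 × 0.4326) / (1.05 − 0.109) = ln(4.168) / 0.9410 = 1.427/0.9410 = 1.517 d.
L(t_c) = L₀ e^(−k_1 t_c) = 45.8 × 0.8476 = 38.82 mg/L, and at the critical point k_2 D_c = k_1 L, so D_c = (0.109/1.05) × 38.82 = 4.030 mg/L.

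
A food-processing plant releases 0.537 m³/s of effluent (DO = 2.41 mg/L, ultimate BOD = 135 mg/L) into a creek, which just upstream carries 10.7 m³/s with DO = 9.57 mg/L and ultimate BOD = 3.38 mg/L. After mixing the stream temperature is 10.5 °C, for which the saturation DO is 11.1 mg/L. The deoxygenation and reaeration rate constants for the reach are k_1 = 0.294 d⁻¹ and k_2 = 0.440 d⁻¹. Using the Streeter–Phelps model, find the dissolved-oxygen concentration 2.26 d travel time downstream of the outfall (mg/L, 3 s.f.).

DO ≈ 7.59 mg/L

Mixed DO = (10.7×9.57 + 0.537×2.41)/(10.7+0.537) = 103.7/11.24 = 9.228 mg/L.
Mixed L₀ = (10.7×3.38 + 0.537×135)/(11.24) = 108.7/11.24 = 9.670 mg/L.
Initial deficit D₀ = C_s − DO₀ = 11.1 − 9.228 = 1.872 mg/L.
D(2.26) = [0.294×9.670/(0.440−0.294)](e^(−0.294×2.26) − e^(−0.440×2.26)) + 1.872 e^(−0.440×2.26)
= 19.47 × (0.5146 − 0.3699) + 1.872 × 0.3699 = 3.509 mg/L.
DO = 11.1 − 3.509 = 7.591 mg/L.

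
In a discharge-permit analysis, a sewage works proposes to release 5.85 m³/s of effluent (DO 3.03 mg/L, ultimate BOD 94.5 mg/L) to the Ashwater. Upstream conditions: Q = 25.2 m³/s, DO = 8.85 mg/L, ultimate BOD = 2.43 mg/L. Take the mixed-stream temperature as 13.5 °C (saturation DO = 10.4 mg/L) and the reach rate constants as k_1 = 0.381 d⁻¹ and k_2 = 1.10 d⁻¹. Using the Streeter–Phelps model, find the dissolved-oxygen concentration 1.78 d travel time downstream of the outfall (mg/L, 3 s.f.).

Mixed DO = (25.2×8.85 + 5.85×3.03)/(25.2+5.85) = 240.7/31.05 = 7.753 mg/L.
Mixed L₀ = (25.2×2.43 + 5.85×94.5)/(31.05) = 614.1/31.05 = 19.78 mg/L.
Initial deficit D₀ = C_s − DO₀ = 10.4 − 7.753 = 2.647 mg/L.
D(1.78) = [0.381×19.78/(1.10−0.381)](e^(−0.381×1.78) − e^(−1.10×1.78)) + 2.647 e^(−1.10×1.78)
= 10.48 × (0.5075 − 0.1411) + 2.647 × 0.1411 = 4.213 mg/L.
DO = 10.4 − 4.213 = 6.187 mg/L.

DO ≈ 6.19 mg/L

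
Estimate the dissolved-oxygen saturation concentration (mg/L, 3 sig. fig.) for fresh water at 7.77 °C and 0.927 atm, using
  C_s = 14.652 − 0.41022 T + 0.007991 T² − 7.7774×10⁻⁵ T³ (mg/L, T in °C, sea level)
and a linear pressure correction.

C_s ≈ 11.0 mg/L

At sea level: C_s = 14.652 − 0.41022×7.77 + 0.007991×7.77² − 7.7774×10⁻⁵×7.77³ = 11.91 mg/L.
Pressure correction: C_s' = 11.91 × 0.927 = 11.04 mg/L.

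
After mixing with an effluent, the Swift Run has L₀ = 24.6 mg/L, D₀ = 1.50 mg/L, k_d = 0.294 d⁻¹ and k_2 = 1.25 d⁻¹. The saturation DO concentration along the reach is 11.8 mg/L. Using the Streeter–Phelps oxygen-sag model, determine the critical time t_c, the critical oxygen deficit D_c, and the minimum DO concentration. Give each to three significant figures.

At the critical point dD/dt = 0, so k_d L₀ e^(−k_d t) = k_2 D. Substituting D(t) from the Streeter–Phelps equation and solving for t gives
t_c = ln[(k_2/k_d)(1 − D₀(k_2−k_d)/(k_d L₀))] / (k_2−k_d).
Here k_2−k_d = 0.9560 d⁻¹ and 1 − D₀(k_2−k_d)/(k_d L₀) = 1 − 1.50×0.9560/(0.294×24.6) = 0.8017, so
t_c = ln(4.252 × 0.8017) / 0.9560 = 1.226 / 0.9560 = 1.283 d.
L(t_c) = L₀ e^(−k_d t_c) = 24.6 × 0.6858 = 16.87 mg/L, and at the critical point k_2 D_c = k_d L, so D_c = (0.294/1.25) × 16.87 = 3.968 mg/L.
Minimum DO = C_s − D_c = 11.8 − 3.968 = 7.832 mg/L.

t_c ≈ 1.28 d; D_c ≈ 3.97 mg/L; min DO ≈ 7.83 mg/L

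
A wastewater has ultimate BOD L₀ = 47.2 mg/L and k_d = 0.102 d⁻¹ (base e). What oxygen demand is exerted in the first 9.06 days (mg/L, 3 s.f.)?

y_t = L₀(1 − e^(−k_d t)) = 47.2 × (1 − e^(−0.102×9.06))
= 47.2 × (1 − 0.3969) = 47.2 × 0.6031 = 28.47 mg/L.

y ≈ 28.5 mg/L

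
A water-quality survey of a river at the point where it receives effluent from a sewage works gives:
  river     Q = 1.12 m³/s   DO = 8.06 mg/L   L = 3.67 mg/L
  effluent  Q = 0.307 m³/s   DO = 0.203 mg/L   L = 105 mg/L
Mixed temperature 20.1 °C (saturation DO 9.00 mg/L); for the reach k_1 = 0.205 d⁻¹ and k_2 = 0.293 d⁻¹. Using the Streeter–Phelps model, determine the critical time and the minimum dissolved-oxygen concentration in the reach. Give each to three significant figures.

Mixed DO = (1.12×8.06 + 0.307×0.203)/(1.12+0.307) = 9.090/1.427 = 6.370 mg/L.
Mixed L₀ = (1.12×3.67 + 0.307×105)/(1.427) = 36.35/1.427 = 25.47 mg/L.
Initial deficit D₀ = C_s − DO₀ = 9.00 − 6.370 = 2.630 mg/L.
t_c = (1/0.08800) ln[(0.293/0.205)(1 − 2.630×0.08800/(0.205×25.47))] = 11.36 × ln(1.366) = 3.543 d.
D_c = (0.205/0.293) × 25.47 × e^(−0.205×3.543) = 0.6997 × 25.47 × 0.4836 = 8.619 mg/L.
Minimum DO = 9.00 − 8.619 = 0.3813 mg/L.

t_c ≈ 3.54 d; minimum DO ≈ 0.381 mg/L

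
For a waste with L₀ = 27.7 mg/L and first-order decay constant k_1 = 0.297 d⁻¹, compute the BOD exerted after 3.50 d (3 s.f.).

y ≈ 17.9 mg/L

y_t = L₀(1 − e^(−k_1 t)) = 27.7 × (1 − e^(−0.297×3.50))
= 27.7 × (1 − 0.3536) = 27.7 × 0.6464 = 17.90 mg/L.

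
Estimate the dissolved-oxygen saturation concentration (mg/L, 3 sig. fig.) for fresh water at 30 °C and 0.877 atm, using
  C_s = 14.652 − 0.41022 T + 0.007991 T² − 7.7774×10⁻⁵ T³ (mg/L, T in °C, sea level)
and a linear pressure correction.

C_s ≈ 6.52 mg/L

At sea level: C_s = 14.652 − 0.41022×30 + 0.007991×30² − 7.7774×10⁻⁵×30³ = 7.437 mg/L.
Pressure correction: C_s' = 7.437 × 0.877 = 6.523 mg/L.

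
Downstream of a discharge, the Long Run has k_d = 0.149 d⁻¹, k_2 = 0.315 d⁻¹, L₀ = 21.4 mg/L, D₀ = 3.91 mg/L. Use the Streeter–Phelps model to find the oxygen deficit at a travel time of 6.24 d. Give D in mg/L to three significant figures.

D ≈ 5.44 mg/L

k_d L₀/(k_2−k_d) = 0.149×21.4/(0.315−0.149) = 3.189/0.1660 = 19.21 mg/L.
e^(−k_d t) = e^(−0.149×6.240) = 0.3946; e^(−k_2 t) = e^(−0.315×6.240) = 0.1401.
D = 19.21 × (0.3946 − 0.1401) + 3.91 × 0.1401 = 4.890 + 0.5477 = 5.438 mg/L.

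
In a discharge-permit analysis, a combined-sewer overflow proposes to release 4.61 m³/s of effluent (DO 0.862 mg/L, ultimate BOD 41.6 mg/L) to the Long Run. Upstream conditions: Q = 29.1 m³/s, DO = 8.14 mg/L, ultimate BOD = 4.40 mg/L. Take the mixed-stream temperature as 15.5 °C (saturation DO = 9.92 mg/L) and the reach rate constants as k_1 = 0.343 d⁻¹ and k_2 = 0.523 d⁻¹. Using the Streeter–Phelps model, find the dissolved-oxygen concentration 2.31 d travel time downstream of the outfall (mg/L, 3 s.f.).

Mixed DO = (29.1×8.14 + 4.61×0.862)/(29.1+4.61) = 240.8/33.71 = 7.145 mg/L.
Mixed L₀ = (29.1×4.40 + 4.61×41.6)/(33.71) = 319.8/33.71 = 9.487 mg/L.
Initial deficit D₀ = C_s − DO₀ = 9.92 − 7.145 = 2.775 mg/L.
D(2.31) = [0.343×9.487/(0.523−0.343)](e^(−0.343×2.31) − e^(−0.523×2.31)) + 2.775 e^(−0.523×2.31)
= 18.08 × (0.4528 − 0.2988) + 2.775 × 0.2988 = 3.614 mg/L.
DO = 9.92 − 3.614 = 6.306 mg/L.

DO ≈ 6.31 mg/L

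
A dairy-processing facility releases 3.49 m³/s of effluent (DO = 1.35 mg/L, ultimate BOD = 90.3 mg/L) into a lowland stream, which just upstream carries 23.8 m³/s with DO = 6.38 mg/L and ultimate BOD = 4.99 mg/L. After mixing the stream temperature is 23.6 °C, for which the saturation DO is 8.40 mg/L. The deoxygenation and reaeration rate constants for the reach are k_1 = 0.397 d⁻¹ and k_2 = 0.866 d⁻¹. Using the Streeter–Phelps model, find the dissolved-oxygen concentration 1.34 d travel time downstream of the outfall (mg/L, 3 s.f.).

Mixed DO = (23.8×6.38 + 3.49×1.35)/(23.8+3.49) = 156.6/27.29 = 5.737 mg/L.
Mixed L₀ = (23.8×4.99 + 3.49×90.3)/(27.29) = 433.9/27.29 = 15.90 mg/L.
Initial deficit D₀ = C_s − DO₀ = 8.40 − 5.737 = 2.663 mg/L.
D(1.34) = [0.397×15.90/(0.866−0.397)](e^(−0.397×1.34) − e^(−0.866×1.34)) + 2.663 e^(−0.866×1.34)
= 13.46 × (0.5874 − 0.3133) + 2.663 × 0.3133 = 4.524 mg/L.
DO = 8.40 − 4.524 = 3.876 mg/L.

DO ≈ 3.88 mg/L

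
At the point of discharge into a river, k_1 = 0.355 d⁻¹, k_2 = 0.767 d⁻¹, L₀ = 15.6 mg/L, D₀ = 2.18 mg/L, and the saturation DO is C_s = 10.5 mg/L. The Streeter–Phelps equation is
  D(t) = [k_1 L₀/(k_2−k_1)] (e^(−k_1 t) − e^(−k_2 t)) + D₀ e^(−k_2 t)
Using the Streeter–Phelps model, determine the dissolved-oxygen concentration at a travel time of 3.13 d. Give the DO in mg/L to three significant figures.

k_1 L₀/(k_2−k_1) = 0.355×15.6/(0.767−0.355) = 5.538/0.4120 = 13.44 mg/L.
e^(−k_1 t) = e^(−0.355×3.130) = 0.3292; e^(−k_2 t) = e^(−0.767×3.130) = 0.09065.
D = 13.44 × (0.3292 − 0.09065) + 2.18 × 0.09065 = 3.206 + 0.1976 = 3.404 mg/L.
DO = C_s − D = 10.5 − 3.404 = 7.096 mg/L.

DO ≈ 7.10 mg/L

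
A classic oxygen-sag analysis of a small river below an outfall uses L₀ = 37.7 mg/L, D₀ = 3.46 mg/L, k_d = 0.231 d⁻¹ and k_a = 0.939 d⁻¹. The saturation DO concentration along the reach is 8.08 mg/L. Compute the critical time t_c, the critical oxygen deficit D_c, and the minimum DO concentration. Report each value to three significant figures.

t_c ≈ 1.51 d; D_c ≈ 6.54 mg/L; min DO ≈ 1.54 mg/L

With k_a/k_d = 4.065 and 1 − D₀(k_a−k_d)/(k_d L₀) = 0.7187,
t_c = ln(4.065 × 0.7187) / (0.939 − 0.231) = ln(2.922) / 0.7080 = 1.072/0.7080 = 1.514 d.
L(t_c) = L₀ e^(−k_d t_c) = 37.7 × 0.7048 = 26.57 mg/L, and at the critical point k_a D_c = k_d L, so D_c = (0.231/0.939) × 26.57 = 6.537 mg/L.
Minimum DO = C_s − D_c = 8.08 − 6.537 = 1.543 mg/L.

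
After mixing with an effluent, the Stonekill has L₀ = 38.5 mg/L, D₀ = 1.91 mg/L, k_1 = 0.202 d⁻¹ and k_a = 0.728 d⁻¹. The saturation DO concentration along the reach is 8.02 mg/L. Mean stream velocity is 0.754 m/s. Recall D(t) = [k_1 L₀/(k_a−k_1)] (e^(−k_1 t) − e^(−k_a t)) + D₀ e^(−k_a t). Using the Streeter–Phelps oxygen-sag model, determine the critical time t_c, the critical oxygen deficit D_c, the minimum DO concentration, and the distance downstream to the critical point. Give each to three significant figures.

t_c ≈ 2.17 d; D_c ≈ 6.89 mg/L; min DO ≈ 1.13 mg/L; x_c ≈ 142 km

t_c = [1/(k_a−k_1)] ln[(k_a/k_1)(1 − D₀(k_a−k_1)/(k_1 L₀))]
= [1/(0.728−0.202)] ln[(0.728/0.202)(1 − 1.91×0.5260/(0.202×38.5))]
= (1/0.5260) ln[3.604 × 0.8708] = 1.901 × ln(3.138) = 1.901 × 1.144 = 2.174 d.
L(t_c) = L₀ e^(−k_1 t_c) = 38.5 × 0.6445 = 24.81 mg/L, and at the critical point k_a D_c = k_1 L, so D_c = (0.202/0.728) × 24.81 = 6.885 mg/L.
Minimum DO = C_s − D_c = 8.02 − 6.885 = 1.135 mg/L.
x_c = v t_c = 0.754 m/s × 2.174 d × 86400 s/d = 141600 m ≈ 142 km.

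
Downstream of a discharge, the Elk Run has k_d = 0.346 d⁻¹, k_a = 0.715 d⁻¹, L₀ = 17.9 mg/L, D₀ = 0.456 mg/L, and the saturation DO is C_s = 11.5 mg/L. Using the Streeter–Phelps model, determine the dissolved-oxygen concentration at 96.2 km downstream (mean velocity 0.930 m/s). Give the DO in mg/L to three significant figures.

DO ≈ 7.35 mg/L

Travel time t = x/v = 96.2 km / (0.930 m/s) = 96200 m / 0.930 m/s = 103400 s = 1.197 d.
k_d L₀/(k_a−k_d) = 0.346×17.9/(0.715−0.346) = 6.193/0.3690 = 16.78 mg/L.
e^(−k_d t) = e^(−0.346×1.197) = 0.6608; e^(−k_a t) = e^(−0.715×1.197) = 0.4248.
D = 16.78 × (0.6608 − 0.4248) + 0.456 × 0.4248 = 3.961 + 0.1937 = 4.155 mg/L.
DO = C_s − D = 11.5 − 4.155 = 7.345 mg/L.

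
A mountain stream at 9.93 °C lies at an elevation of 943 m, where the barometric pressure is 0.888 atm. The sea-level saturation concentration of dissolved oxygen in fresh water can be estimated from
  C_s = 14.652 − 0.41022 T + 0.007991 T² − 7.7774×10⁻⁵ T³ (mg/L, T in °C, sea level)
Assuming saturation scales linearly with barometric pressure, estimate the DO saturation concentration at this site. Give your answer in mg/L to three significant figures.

At sea level: C_s = 14.652 − 0.41022×9.93 + 0.007991×9.93² − 7.7774×10⁻⁵×9.93³ = 11.29 mg/L.
Pressure correction: C_s' = 11.29 × 0.888 = 10.03 mg/L.

C_s ≈ 10.0 mg/L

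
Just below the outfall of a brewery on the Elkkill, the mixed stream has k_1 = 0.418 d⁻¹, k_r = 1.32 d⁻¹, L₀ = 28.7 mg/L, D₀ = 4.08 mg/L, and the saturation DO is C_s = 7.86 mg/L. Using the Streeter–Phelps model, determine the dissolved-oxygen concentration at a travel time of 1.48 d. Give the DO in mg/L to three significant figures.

k_1 L₀/(k_r−k_1) = 0.418×28.7/(1.32−0.418) = 12.00/0.9020 = 13.30 mg/L.
e^(−k_1 t) = e^(−0.418×1.480) = 0.5387; e^(−k_r t) = e^(−1.32×1.480) = 0.1418.
D = 13.30 × (0.5387 − 0.1418) + 4.08 × 0.1418 = 5.279 + 0.5784 = 5.857 mg/L.
DO = C_s − D = 7.86 − 5.857 = 2.003 mg/L.

DO ≈ 2.00 mg/L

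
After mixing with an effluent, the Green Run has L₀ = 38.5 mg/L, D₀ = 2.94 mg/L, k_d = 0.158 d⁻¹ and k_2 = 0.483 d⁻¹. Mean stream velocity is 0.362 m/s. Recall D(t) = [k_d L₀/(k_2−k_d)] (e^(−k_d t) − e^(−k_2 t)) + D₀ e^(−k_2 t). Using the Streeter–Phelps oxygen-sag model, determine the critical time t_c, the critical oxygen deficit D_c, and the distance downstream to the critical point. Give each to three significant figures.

With k_2/k_d = 3.057 and 1 − D₀(k_2−k_d)/(k_d L₀) = 0.8429,
t_c = ln(3.057 × 0.8429) / (0.483 − 0.158) = ln(2.577) / 0.3250 = 0.9465/0.3250 = 2.912 d.
D_c = (k_d/k_2) L₀ e^(−k_d t_c) = (0.158/0.483) × 38.5 × e^(−0.158×2.912) = 0.3271 × 38.5 × 0.6312 = 7.949 mg/L.
x_c = v t_c = 0.362 m/s × 2.912 d × 86400 s/d = 91090 m ≈ 91.1 km.

t_c ≈ 2.91 d; D_c ≈ 7.95 mg/L; x_c ≈ 91.1 km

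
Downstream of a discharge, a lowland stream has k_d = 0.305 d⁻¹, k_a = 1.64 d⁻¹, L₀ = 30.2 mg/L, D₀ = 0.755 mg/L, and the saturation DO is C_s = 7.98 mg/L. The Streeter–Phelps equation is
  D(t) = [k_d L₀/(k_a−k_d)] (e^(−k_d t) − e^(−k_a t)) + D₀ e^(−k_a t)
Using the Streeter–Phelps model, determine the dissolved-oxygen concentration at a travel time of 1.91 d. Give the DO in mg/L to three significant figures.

k_d L₀/(k_a−k_d) = 0.305×30.2/(1.64−0.305) = 9.211/1.335 = 6.900 mg/L.
e^(−k_d t) = e^(−0.305×1.910) = 0.5585; e^(−k_a t) = e^(−1.64×1.910) = 0.04361.
D = 6.900 × (0.5585 − 0.04361) + 0.755 × 0.04361 = 3.552 + 0.03293 = 3.585 mg/L.
DO = C_s − D = 7.98 − 3.585 = 4.395 mg/L.

DO ≈ 4.39 mg/L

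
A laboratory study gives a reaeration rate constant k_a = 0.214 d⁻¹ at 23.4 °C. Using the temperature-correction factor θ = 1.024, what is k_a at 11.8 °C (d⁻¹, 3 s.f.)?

k_a ≈ 0.163 d⁻¹

k_a(T₂) = k_a(T₁) · θ^(T₂−T₁) = 0.214 × 1.024^(11.8−23.4)
= 0.214 × 1.024^-11.6 = 0.214 × 0.7595 = 0.1625 d⁻¹.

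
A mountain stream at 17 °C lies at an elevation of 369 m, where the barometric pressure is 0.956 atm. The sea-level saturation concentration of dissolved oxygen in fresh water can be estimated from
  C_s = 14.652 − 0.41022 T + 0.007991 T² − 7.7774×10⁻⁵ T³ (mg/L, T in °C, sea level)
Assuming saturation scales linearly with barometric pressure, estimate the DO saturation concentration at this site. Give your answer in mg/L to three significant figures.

At sea level: C_s = 14.652 − 0.41022×17 + 0.007991×17² − 7.7774×10⁻⁵×17³ = 9.606 mg/L.
Pressure correction: C_s' = 9.606 × 0.956 = 9.183 mg/L.

C_s ≈ 9.18 mg/L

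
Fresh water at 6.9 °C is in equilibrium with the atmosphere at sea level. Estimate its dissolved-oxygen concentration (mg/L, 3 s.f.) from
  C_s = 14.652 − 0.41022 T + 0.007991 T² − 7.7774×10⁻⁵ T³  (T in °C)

C_s ≈ 12.2 mg/L

C_s = 14.652 − 0.41022×6.9 + 0.007991×6.9² − 7.7774×10⁻⁵×6.9³ = 12.18 mg/L.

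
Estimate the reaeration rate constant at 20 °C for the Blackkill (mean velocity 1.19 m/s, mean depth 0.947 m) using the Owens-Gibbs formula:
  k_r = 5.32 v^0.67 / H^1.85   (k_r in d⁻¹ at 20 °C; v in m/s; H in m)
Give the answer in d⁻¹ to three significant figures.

k_r = 5.32 × 1.19^0.67 / 0.947^1.85 = 5.32 × 1.124 / 0.9042 = 6.611 d⁻¹.

k_r ≈ 6.61 d⁻¹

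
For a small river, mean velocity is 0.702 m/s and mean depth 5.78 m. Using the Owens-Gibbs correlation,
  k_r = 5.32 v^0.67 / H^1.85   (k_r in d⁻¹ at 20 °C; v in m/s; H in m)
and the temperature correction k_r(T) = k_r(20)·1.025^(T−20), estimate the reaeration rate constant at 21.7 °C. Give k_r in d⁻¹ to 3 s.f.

k_r ≈ 0.170 d⁻¹

k_r(20) = 5.32 × 0.702^0.67 / 5.78^1.85 = 5.32 × 0.7889 / 25.68 = 0.1635 d⁻¹.
k_r(21.7) = 0.1635 × 1.025^(21.7−20) = 0.1635 × 1.043 = 0.1705 d⁻¹.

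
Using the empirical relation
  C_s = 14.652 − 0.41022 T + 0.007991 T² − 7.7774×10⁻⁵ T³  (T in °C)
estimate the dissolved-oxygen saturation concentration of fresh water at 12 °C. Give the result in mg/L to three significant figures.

C_s ≈ 10.7 mg/L

C_s = 14.652 − 0.41022×12 + 0.007991×12² − 7.7774×10⁻⁵×12³ = 10.75 mg/L.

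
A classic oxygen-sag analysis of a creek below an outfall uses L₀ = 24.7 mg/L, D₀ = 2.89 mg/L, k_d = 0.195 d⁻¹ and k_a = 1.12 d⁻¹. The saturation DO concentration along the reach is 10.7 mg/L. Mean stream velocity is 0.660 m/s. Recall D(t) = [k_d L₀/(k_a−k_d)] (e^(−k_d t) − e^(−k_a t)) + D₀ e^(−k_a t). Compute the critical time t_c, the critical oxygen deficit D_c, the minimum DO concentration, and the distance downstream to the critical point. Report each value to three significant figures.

t_c ≈ 1.01 d; D_c ≈ 3.53 mg/L; min DO ≈ 7.17 mg/L; x_c ≈ 57.8 km

At the critical point dD/dt = 0, so k_d L₀ e^(−k_d t) = k_a D. Substituting D(t) from the Streeter–Phelps equation and solving for t gives
t_c = ln[(k_a/k_d)(1 − D₀(k_a−k_d)/(k_d L₀))] / (k_a−k_d).
Here k_a−k_d = 0.9250 d⁻¹ and 1 − D₀(k_a−k_d)/(k_d L₀) = 1 − 2.89×0.9250/(0.195×24.7) = 0.4450, so
t_c = ln(5.744 × 0.4450) / 0.9250 = 0.9384 / 0.9250 = 1.014 d.
D_c = (k_d/k_a) L₀ e^(−k_d t_c) = (0.195/1.12) × 24.7 × e^(−0.195×1.014) = 0.1741 × 24.7 × 0.8205 = 3.529 mg/L.
Minimum DO = C_s − D_c = 10.7 − 3.529 = 7.171 mg/L.
x_c = v t_c = 0.660 m/s × 1.014 d × 86400 s/d = 57850 m ≈ 57.8 km.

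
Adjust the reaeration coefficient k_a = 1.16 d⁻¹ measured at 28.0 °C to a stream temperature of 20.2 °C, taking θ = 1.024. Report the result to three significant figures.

k_a(T₂) = k_a(T₁) · θ^(T₂−T₁) = 1.16 × 1.024^(20.2−28.0)
= 1.16 × 1.024^-7.80 = 1.16 × 0.8311 = 0.9641 d⁻¹.

k_a ≈ 0.964 d⁻¹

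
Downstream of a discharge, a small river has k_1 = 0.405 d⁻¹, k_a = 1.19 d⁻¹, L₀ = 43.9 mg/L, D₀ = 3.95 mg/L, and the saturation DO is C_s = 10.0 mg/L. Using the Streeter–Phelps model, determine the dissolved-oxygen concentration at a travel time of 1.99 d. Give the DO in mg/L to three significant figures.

k_1 L₀/(k_a−k_1) = 0.405×43.9/(1.19−0.405) = 17.78/0.7850 = 22.65 mg/L.
e^(−k_1 t) = e^(−0.405×1.990) = 0.4467; e^(−k_a t) = e^(−1.19×1.990) = 0.09366.
D = 22.65 × (0.4467 − 0.09366) + 3.95 × 0.09366 = 7.995 + 0.3700 = 8.365 mg/L.
DO = C_s − D = 10.0 − 8.365 = 1.635 mg/L.

DO ≈ 1.63 mg/L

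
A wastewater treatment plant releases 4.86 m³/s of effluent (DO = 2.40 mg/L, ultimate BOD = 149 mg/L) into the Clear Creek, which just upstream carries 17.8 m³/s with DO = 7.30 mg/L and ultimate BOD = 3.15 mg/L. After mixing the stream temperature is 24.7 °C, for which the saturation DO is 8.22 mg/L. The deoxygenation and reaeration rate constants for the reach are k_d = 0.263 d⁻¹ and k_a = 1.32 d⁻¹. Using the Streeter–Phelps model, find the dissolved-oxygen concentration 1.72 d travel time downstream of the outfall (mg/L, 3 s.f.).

Mixed DO = (17.8×7.30 + 4.86×2.40)/(17.8+4.86) = 141.6/22.66 = 6.249 mg/L.
Mixed L₀ = (17.8×3.15 + 4.86×149)/(22.66) = 780.2/22.66 = 34.43 mg/L.
Initial deficit D₀ = C_s − DO₀ = 8.22 − 6.249 = 1.971 mg/L.
D(1.72) = [0.263×34.43/(1.32−0.263)](e^(−0.263×1.72) − e^(−1.32×1.72)) + 1.971 e^(−1.32×1.72)
= 8.567 × (0.6361 − 0.1033) + 1.971 × 0.1033 = 4.769 mg/L.
DO = 8.22 − 4.769 = 3.451 mg/L.

DO ≈ 3.45 mg/L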